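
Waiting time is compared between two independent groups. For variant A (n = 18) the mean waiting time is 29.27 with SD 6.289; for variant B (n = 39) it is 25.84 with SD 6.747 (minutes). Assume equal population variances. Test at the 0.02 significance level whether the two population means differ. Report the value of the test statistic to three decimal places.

Let group 1 = variant A, group 2 = variant B. H0: μ_1 = μ_2; H1: μ_1 ≠ μ_2 (two-sample pooled-variance t-test, two-sided).
s_p² = [(18−1)·6.289² + (39−1)·6.747²]/(18+39−2) = 43.6766
t = (29.27 − 25.84)/√[43.6766·(1/18 + 1/39)] = 1.821
df = n₁ + n₂ − 2 = 55
Two-sided p-value ≈ 0.0740
Since p ≈ 0.0740 > α = 0.02, fail to reject H0; the evidence is not statistically significant.

1.821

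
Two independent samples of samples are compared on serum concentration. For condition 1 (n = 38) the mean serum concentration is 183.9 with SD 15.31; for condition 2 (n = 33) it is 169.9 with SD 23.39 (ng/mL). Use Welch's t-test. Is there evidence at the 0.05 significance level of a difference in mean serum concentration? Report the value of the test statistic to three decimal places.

Let group 1 = condition 1, group 2 = condition 2. H0: μ_1 = μ_2; H1: μ_1 ≠ μ_2 (Welch's two-sample t-test, two-sided).
t = (x̄_1 − x̄_2)/√(s_1²/n_1 + s_2²/n_2) = (183.9 − 169.9)/√(15.31²/38 + 23.39²/33) = 2.935
Welch–Satterthwaite df ≈ 53.80
Two-sided p-value ≈ 0.0049
Since p ≈ 0.0049 < α = 0.05, reject H0; the evidence is statistically significant.

2.935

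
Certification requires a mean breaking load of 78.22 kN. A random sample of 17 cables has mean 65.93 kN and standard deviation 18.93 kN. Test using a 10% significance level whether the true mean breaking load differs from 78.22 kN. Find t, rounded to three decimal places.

H0: μ = 78.22; H1: μ ≠ 78.22 (one-sample t-test, two-sided).
t = (x̄ − μ₀)/(s/√n) = (65.93 − 78.22)/(18.93/√17) = -2.677
df = n − 1 = 16
Two-sided p-value ≈ 0.017
Since p ≈ 0.017 < α = 0.1, reject H0; the evidence is statistically significant.

-2.677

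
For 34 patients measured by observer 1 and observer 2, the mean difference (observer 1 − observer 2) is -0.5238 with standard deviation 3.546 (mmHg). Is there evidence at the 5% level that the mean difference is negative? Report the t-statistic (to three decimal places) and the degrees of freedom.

t = -0.861, df = 33

H0: μ_d = 0; H1: μ_d < 0 (paired t-test on the differences, left-tailed).
t = d̄/(s_d/√n) = -0.5238/(3.546/√34) = -0.861
df = n − 1 = 33
p-value = P(T ≤ -0.861) ≈ 0.198
Since p ≈ 0.198 > α = 0.05, fail to reject H0; the data do not provide sufficient evidence against H0.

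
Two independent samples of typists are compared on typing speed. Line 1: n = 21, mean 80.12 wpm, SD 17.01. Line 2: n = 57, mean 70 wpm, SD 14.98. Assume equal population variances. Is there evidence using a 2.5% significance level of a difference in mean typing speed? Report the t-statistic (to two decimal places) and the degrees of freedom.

t = 2.55, df = 76

Let group 1 = line 1, group 2 = line 2. H0: μ_1 = μ_2; H1: μ_1 ≠ μ_2 (two-sample pooled-variance t-test, two-sided).
s_p² = [(21−1)·17.01² + (57−1)·14.98²]/(21+57−2) = 241.49
t = (80.12 − 70)/√[241.49·(1/21 + 1/57)] = 2.55
df = n₁ + n₂ − 2 = 76
Two-sided p-value ≈ 0.013
Since p ≈ 0.013 < α = 0.025, reject H0; the evidence is statistically significant.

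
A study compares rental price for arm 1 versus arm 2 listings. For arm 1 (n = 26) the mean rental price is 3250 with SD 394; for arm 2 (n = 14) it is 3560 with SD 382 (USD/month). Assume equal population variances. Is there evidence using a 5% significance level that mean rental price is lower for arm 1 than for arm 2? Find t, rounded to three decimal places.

Let group 1 = arm 1, group 2 = arm 2. H0: μ_1 = μ_2; H1: μ_1 < μ_2 (two-sample pooled-variance t-test, left-tailed).
s_p² = [(26−1)·394² + (14−1)·382²]/(26+14−2) = 152050
t = (3250 − 3560)/√[152050·(1/26 + 1/14)] = -2.398
df = n₁ + n₂ − 2 = 38
p-value = P(T ≤ -2.398) ≈ 0.0107
Since p ≈ 0.0107 < α = 0.05, reject H0; the data support H1.

-2.398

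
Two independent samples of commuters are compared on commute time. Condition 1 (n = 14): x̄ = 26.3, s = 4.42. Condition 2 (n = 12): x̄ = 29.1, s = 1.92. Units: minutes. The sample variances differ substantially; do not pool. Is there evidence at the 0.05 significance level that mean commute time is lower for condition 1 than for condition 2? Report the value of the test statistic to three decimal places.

Let group 1 = condition 1, group 2 = condition 2. H0: μ_1 = μ_2; H1: μ_1 < μ_2 (Welch's two-sample t-test, left-tailed).
t = (x̄_1 − x̄_2)/√(s_1²/n_1 + s_2²/n_2) = (26.3 − 29.1)/√(4.42²/14 + 1.92²/12) = -2.146
Welch–Satterthwaite df ≈ 18.31
p-value = P(T ≤ -2.146) ≈ 0.0228
Since p ≈ 0.0228 < α = 0.05, reject H0; the evidence is statistically significant.

-2.146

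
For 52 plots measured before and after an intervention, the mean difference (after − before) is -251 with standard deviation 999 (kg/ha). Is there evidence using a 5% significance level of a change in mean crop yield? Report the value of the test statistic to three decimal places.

-1.812

H0: μ_d = 0; H1: μ_d ≠ 0 (paired t-test on the differences, two-sided).
t = d̄/(s_d/√n) = -251/(999/√52) = -1.812
df = n − 1 = 51
Two-sided p-value ≈ 0.076
Since p ≈ 0.076 > α = 0.05, fail to reject H0; the data do not provide sufficient evidence against H0.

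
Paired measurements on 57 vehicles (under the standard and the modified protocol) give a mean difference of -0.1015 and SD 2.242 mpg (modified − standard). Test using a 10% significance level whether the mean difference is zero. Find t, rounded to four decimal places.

H0: μ_d = 0; H1: μ_d ≠ 0 (paired t-test on the differences, two-sided).
t = d̄/(s_d/√n) = -0.1015/(2.242/√57) = -0.3418
df = n − 1 = 56
Two-sided p-value ≈ 0.734
Since p ≈ 0.734 > α = 0.1, fail to reject H0; the data do not provide sufficient evidence against H0.

-0.3418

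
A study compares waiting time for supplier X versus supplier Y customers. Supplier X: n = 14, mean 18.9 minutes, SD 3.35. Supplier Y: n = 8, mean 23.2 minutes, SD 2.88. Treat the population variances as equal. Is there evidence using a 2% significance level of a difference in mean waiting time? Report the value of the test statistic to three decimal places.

-3.038

Let group 1 = supplier X, group 2 = supplier Y. H0: μ_1 = μ_2; H1: μ_1 ≠ μ_2 (two-sample pooled-variance t-test, two-sided).
s_p² = [(14−1)·3.35² + (8−1)·2.88²]/(14+8−2) = 10.1977
t = (18.9 − 23.2)/√[10.1977·(1/14 + 1/8)] = -3.038
df = n₁ + n₂ − 2 = 20
Two-sided p-value ≈ 0.0065
Since p ≈ 0.0065 < α = 0.02, reject H0; the data support H1.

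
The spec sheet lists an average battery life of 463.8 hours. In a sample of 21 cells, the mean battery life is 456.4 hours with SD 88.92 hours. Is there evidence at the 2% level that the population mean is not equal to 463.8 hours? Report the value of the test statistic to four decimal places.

-0.3814

H0: μ = 463.8; H1: μ ≠ 463.8 (one-sample t-test, two-sided).
t = (x̄ − μ₀)/(s/√n) = (456.4 − 463.8)/(88.92/√21) = -0.3814
df = n − 1 = 20
Two-sided p-value ≈ 0.707
Since p ≈ 0.707 > α = 0.02, fail to reject H0; the evidence is not statistically significant.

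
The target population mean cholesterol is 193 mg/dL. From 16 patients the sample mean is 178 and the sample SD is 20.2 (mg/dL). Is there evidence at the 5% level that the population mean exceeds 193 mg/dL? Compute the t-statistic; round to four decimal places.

-2.9703

H0: μ = 193; H1: μ > 193 (one-sample t-test, right-tailed).
t = (x̄ − μ₀)/(s/√n) = (178 − 193)/(20.2/√16) = -2.9703
df = n − 1 = 15
p-value = P(T ≥ -2.9703) ≈ 0.995
Since p ≈ 0.995 > α = 0.05, fail to reject H0; the data do not provide sufficient evidence against H0.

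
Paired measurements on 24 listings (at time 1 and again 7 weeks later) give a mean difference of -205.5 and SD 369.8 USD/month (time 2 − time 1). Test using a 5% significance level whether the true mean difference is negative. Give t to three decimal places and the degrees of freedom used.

t = -2.722, df = 23

H0: μ_d = 0; H1: μ_d < 0 (paired t-test on the differences, left-tailed).
t = d̄/(s_d/√n) = -205.5/(369.8/√24) = -2.722
df = n − 1 = 23
p-value = P(T ≤ -2.722) ≈ 0.0061
Since p ≈ 0.0061 < α = 0.05, reject H0; the data support H1.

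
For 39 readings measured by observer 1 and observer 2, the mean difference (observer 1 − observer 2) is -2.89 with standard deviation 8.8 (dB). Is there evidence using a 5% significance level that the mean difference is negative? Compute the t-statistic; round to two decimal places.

H0: μ_d = 0; H1: μ_d < 0 (paired t-test on the differences, left-tailed).
t = d̄/(s_d/√n) = -2.89/(8.8/√39) = -2.05
df = n − 1 = 38
p-value = P(T ≤ -2.05) ≈ 0.024
Since p ≈ 0.024 < α = 0.05, reject H0; the evidence is statistically significant.

-2.05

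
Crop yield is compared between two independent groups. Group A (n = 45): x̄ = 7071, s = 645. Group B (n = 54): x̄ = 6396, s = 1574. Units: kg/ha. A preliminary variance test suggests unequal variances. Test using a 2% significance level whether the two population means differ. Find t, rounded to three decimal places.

2.875

Let group 1 = group A, group 2 = group B. H0: μ_1 = μ_2; H1: μ_1 ≠ μ_2 (Welch's two-sample t-test, two-sided).
t = (x̄_1 − x̄_2)/√(s_1²/n_1 + s_2²/n_2) = (7071 − 6396)/√(645²/45 + 1574²/54) = 2.875
Welch–Satterthwaite df ≈ 72.94
Two-sided p-value ≈ 0.005
Since p ≈ 0.005 < α = 0.02, reject H0; the evidence is statistically significant.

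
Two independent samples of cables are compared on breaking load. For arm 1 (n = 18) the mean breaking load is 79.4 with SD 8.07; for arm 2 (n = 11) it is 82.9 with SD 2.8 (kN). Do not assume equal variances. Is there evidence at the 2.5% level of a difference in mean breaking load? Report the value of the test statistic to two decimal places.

Let group 1 = arm 1, group 2 = arm 2. H0: μ_1 = μ_2; H1: μ_1 ≠ μ_2 (Welch's two-sample t-test, two-sided).
t = (x̄_1 − x̄_2)/√(s_1²/n_1 + s_2²/n_2) = (79.4 − 82.9)/√(8.07²/18 + 2.8²/11) = -1.68
Welch–Satterthwaite df ≈ 22.85
Two-sided p-value ≈ 0.1062
Since p ≈ 0.1062 > α = 0.025, fail to reject H0; the data do not provide sufficient evidence against H0.

-1.68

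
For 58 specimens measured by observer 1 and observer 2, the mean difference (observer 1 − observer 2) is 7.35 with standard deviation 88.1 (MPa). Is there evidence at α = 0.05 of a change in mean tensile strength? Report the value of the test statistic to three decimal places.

0.635

H0: μ_d = 0; H1: μ_d ≠ 0 (paired t-test on the differences, two-sided).
t = d̄/(s_d/√n) = 7.35/(88.1/√58) = 0.635
df = n − 1 = 57
Two-sided p-value ≈ 0.528
Since p ≈ 0.528 > α = 0.05, fail to reject H0; the evidence is not statistically significant.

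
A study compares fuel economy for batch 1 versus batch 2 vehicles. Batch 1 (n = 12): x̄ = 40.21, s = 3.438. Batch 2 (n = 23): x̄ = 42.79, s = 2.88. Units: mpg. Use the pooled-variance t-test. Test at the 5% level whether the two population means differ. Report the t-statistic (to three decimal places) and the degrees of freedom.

t = -2.354, df = 33

Let group 1 = batch 1, group 2 = batch 2. H0: μ_1 = μ_2; H1: μ_1 ≠ μ_2 (two-sample pooled-variance t-test, two-sided).
s_p² = [(12−1)·3.438² + (23−1)·2.88²]/(12+23−2) = 9.46955
t = (40.21 − 42.79)/√[9.46955·(1/12 + 1/23)] = -2.354
df = n₁ + n₂ − 2 = 33
Two-sided p-value ≈ 0.0247
Since p ≈ 0.0247 < α = 0.05, reject H0; the data support H1.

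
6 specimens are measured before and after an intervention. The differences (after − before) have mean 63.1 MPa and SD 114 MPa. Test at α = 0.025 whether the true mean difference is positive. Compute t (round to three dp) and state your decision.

t = 1.356; fail to reject H0

H0: μ_d = 0; H1: μ_d > 0 (paired t-test on the differences, right-tailed).
t = d̄/(s_d/√n) = 63.1/(114/√6) = 1.356
df = n − 1 = 5
p-value = P(T ≥ 1.356) ≈ 0.1166
Since p ≈ 0.1166 > α = 0.025, fail to reject H0; the data do not provide sufficient evidence against H0.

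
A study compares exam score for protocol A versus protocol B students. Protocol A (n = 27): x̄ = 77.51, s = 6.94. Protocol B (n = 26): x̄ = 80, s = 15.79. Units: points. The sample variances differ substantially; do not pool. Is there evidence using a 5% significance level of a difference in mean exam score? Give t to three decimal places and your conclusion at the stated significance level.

t = -0.738; fail to reject H0

Let group 1 = protocol A, group 2 = protocol B. H0: μ_1 = μ_2; H1: μ_1 ≠ μ_2 (Welch's two-sample t-test, two-sided).
t = (x̄_1 − x̄_2)/√(s_1²/n_1 + s_2²/n_2) = (77.51 − 80)/√(6.94²/27 + 15.79²/26) = -0.738
Welch–Satterthwaite df ≈ 34.03
Two-sided p-value ≈ 0.4654
Since p ≈ 0.4654 > α = 0.05, fail to reject H0; the data do not provide sufficient evidence against H0.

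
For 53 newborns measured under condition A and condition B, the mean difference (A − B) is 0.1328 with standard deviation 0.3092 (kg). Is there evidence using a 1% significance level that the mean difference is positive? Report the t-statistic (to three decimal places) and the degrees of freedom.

t = 3.127, df = 52

H0: μ_d = 0; H1: μ_d > 0 (paired t-test on the differences, right-tailed).
t = d̄/(s_d/√n) = 0.1328/(0.3092/√53) = 3.127
df = n − 1 = 52
p-value = P(T ≥ 3.127) ≈ 0.0014
Since p ≈ 0.0014 < α = 0.01, reject H0; the evidence is statistically significant.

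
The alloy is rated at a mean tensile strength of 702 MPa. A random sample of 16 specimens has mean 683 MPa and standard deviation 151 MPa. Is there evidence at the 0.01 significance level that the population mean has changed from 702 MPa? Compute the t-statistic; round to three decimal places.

-0.503

H0: μ = 702; H1: μ ≠ 702 (one-sample t-test, two-sided).
t = (x̄ − μ₀)/(s/√n) = (683 − 702)/(151/√16) = -0.503
df = n − 1 = 15
Two-sided p-value ≈ 0.6221
Since p ≈ 0.6221 > α = 0.01, fail to reject H0; the data do not provide sufficient evidence against H0.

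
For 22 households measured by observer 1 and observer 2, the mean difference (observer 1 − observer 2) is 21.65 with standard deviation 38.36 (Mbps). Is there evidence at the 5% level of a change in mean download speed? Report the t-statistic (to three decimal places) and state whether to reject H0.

H0: μ_d = 0; H1: μ_d ≠ 0 (paired t-test on the differences, two-sided).
t = d̄/(s_d/√n) = 21.65/(38.36/√22) = 2.647
df = n − 1 = 21
Two-sided p-value ≈ 0.015
Since p ≈ 0.015 < α = 0.05, reject H0; the evidence is statistically significant.

t = 2.647; reject H0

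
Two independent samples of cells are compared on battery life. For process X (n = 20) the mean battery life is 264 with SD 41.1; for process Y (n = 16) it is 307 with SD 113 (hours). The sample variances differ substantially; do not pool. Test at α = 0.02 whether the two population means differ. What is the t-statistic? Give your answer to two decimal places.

-1.45

Let group 1 = process X, group 2 = process Y. H0: μ_1 = μ_2; H1: μ_1 ≠ μ_2 (Welch's two-sample t-test, two-sided).
t = (x̄_1 − x̄_2)/√(s_1²/n_1 + s_2²/n_2) = (264 − 307)/√(41.1²/20 + 113²/16) = -1.45
Welch–Satterthwaite df ≈ 18.18
Two-sided p-value ≈ 0.1648
Since p ≈ 0.1648 > α = 0.02, fail to reject H0; the evidence is not statistically significant.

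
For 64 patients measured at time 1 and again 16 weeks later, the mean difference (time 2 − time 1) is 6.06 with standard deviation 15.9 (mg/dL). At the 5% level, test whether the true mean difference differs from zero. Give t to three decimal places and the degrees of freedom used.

t = 3.049, df = 63

H0: μ_d = 0; H1: μ_d ≠ 0 (paired t-test on the differences, two-sided).
t = d̄/(s_d/√n) = 6.06/(15.9/√64) = 3.049
df = n − 1 = 63
Two-sided p-value ≈ 0.003
Since p ≈ 0.003 < α = 0.05, reject H0; the evidence is statistically significant.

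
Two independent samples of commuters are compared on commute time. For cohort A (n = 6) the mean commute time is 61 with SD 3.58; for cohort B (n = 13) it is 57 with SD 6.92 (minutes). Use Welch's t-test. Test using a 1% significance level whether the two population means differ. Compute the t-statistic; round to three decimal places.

1.658

Let group 1 = cohort A, group 2 = cohort B. H0: μ_1 = μ_2; H1: μ_1 ≠ μ_2 (Welch's two-sample t-test, two-sided).
t = (x̄_1 − x̄_2)/√(s_1²/n_1 + s_2²/n_2) = (61 − 57)/√(3.58²/6 + 6.92²/13) = 1.658
Welch–Satterthwaite df ≈ 16.58
Two-sided p-value ≈ 0.116
Since p ≈ 0.116 > α = 0.01, fail to reject H0; the evidence is not statistically significant.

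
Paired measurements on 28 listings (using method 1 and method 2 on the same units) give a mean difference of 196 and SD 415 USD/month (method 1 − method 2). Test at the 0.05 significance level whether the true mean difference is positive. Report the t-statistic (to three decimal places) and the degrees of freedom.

H0: μ_d = 0; H1: μ_d > 0 (paired t-test on the differences, right-tailed).
t = d̄/(s_d/√n) = 196/(415/√28) = 2.499
df = n − 1 = 27
p-value = P(T ≥ 2.499) ≈ 0.0094
Since p ≈ 0.0094 < α = 0.05, reject H0; the data support H1.

t = 2.499, df = 27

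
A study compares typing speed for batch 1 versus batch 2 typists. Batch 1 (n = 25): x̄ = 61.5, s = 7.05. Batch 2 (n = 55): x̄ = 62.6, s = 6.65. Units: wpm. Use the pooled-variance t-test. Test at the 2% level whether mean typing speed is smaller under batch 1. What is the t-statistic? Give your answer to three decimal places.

-0.673

Let group 1 = batch 1, group 2 = batch 2. H0: μ_1 = μ_2; H1: μ_1 < μ_2 (two-sample pooled-variance t-test, left-tailed).
s_p² = [(25−1)·7.05² + (55−1)·6.65²]/(25+55−2) = 45.9087
t = (61.5 − 62.6)/√[45.9087·(1/25 + 1/55)] = -0.673
df = n₁ + n₂ − 2 = 78
p-value = P(T ≤ -0.673) ≈ 0.2515
Since p ≈ 0.2515 > α = 0.02, fail to reject H0; the evidence is not statistically significant.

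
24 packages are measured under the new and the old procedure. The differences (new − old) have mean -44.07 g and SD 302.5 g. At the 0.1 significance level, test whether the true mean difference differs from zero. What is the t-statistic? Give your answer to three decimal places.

H0: μ_d = 0; H1: μ_d ≠ 0 (paired t-test on the differences, two-sided).
t = d̄/(s_d/√n) = -44.07/(302.5/√24) = -0.714
df = n − 1 = 23
Two-sided p-value ≈ 0.483
Since p ≈ 0.483 > α = 0.1, fail to reject H0; the evidence is not statistically significant.

-0.714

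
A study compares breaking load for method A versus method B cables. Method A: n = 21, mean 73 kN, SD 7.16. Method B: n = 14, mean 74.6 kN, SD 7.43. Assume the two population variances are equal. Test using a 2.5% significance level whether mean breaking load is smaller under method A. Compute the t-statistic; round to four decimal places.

-0.6381

Let group 1 = method A, group 2 = method B. H0: μ_1 = μ_2; H1: μ_1 < μ_2 (two-sample pooled-variance t-test, left-tailed).
s_p² = [(21−1)·7.16² + (14−1)·7.43²]/(21+14−2) = 52.8174
t = (73 − 74.6)/√[52.8174·(1/21 + 1/14)] = -0.6381
df = n₁ + n₂ − 2 = 33
p-value = P(T ≤ -0.6381) ≈ 0.264
Since p ≈ 0.264 > α = 0.025, fail to reject H0; the data do not provide sufficient evidence against H0.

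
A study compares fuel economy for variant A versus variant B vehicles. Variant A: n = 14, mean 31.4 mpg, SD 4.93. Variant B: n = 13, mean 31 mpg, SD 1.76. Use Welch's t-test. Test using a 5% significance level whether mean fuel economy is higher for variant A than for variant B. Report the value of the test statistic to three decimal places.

0.285

Let group 1 = variant A, group 2 = variant B. H0: μ_1 = μ_2; H1: μ_1 > μ_2 (Welch's two-sample t-test, right-tailed).
t = (x̄_1 − x̄_2)/√(s_1²/n_1 + s_2²/n_2) = (31.4 − 31)/√(4.93²/14 + 1.76²/13) = 0.285
Welch–Satterthwaite df ≈ 16.48
p-value = P(T ≥ 0.285) ≈ 0.3897
Since p ≈ 0.3897 > α = 0.05, fail to reject H0; the evidence is not statistically significant.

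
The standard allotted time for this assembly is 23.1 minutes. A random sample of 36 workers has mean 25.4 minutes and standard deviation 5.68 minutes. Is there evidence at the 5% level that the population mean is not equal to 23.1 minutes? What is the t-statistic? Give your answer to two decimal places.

H0: μ = 23.1; H1: μ ≠ 23.1 (one-sample t-test, two-sided).
t = (x̄ − μ₀)/(s/√n) = (25.4 − 23.1)/(5.68/√36) = 2.43
df = n − 1 = 35
Two-sided p-value ≈ 0.0204
Since p ≈ 0.0204 < α = 0.05, reject H0; the data support H1.

2.43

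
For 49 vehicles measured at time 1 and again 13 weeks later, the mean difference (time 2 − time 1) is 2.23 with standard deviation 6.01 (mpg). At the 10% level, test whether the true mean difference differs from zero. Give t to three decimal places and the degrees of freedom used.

H0: μ_d = 0; H1: μ_d ≠ 0 (paired t-test on the differences, two-sided).
t = d̄/(s_d/√n) = 2.23/(6.01/√49) = 2.597
df = n − 1 = 48
Two-sided p-value ≈ 0.012
Since p ≈ 0.012 < α = 0.1, reject H0; the data support H1.

t = 2.597, df = 48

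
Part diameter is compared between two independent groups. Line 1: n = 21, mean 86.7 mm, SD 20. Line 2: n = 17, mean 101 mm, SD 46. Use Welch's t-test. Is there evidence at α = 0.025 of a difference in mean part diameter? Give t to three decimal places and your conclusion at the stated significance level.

Let group 1 = line 1, group 2 = line 2. H0: μ_1 = μ_2; H1: μ_1 ≠ μ_2 (Welch's two-sample t-test, two-sided).
t = (x̄_1 − x̄_2)/√(s_1²/n_1 + s_2²/n_2) = (86.7 − 101)/√(20²/21 + 46²/17) = -1.194
Welch–Satterthwaite df ≈ 20.88
Two-sided p-value ≈ 0.2460
Since p ≈ 0.2460 > α = 0.025, fail to reject H0; the data do not provide sufficient evidence against H0.

t = -1.194; fail to reject H0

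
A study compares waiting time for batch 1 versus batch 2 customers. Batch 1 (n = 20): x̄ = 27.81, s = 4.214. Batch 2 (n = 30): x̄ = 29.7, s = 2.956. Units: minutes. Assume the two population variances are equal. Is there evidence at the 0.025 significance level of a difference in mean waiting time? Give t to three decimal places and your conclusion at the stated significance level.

t = -1.866; fail to reject H0

Let group 1 = batch 1, group 2 = batch 2. H0: μ_1 = μ_2; H1: μ_1 ≠ μ_2 (two-sample pooled-variance t-test, two-sided).
s_p² = [(20−1)·4.214² + (30−1)·2.956²]/(20+30−2) = 12.3083
t = (27.81 − 29.7)/√[12.3083·(1/20 + 1/30)] = -1.866
df = n₁ + n₂ − 2 = 48
Two-sided p-value ≈ 0.068
Since p ≈ 0.068 > α = 0.025, fail to reject H0; the evidence is not statistically significant.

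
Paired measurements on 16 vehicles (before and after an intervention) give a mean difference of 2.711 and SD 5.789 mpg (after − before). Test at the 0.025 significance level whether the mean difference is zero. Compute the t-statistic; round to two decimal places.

1.87

H0: μ_d = 0; H1: μ_d ≠ 0 (paired t-test on the differences, two-sided).
t = d̄/(s_d/√n) = 2.711/(5.789/√16) = 1.87
df = n − 1 = 15
Two-sided p-value ≈ 0.081
Since p ≈ 0.081 > α = 0.025, fail to reject H0; the data do not provide sufficient evidence against H0.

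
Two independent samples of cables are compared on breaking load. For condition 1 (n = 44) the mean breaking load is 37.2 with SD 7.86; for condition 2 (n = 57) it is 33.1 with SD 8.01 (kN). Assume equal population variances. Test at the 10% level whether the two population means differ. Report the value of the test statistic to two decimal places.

2.57

Let group 1 = condition 1, group 2 = condition 2. H0: μ_1 = μ_2; H1: μ_1 ≠ μ_2 (two-sample pooled-variance t-test, two-sided).
s_p² = [(44−1)·7.86² + (57−1)·8.01²]/(44+57−2) = 63.1261
t = (37.2 − 33.1)/√[63.1261·(1/44 + 1/57)] = 2.57
df = n₁ + n₂ − 2 = 99
Two-sided p-value ≈ 0.012
Since p ≈ 0.012 < α = 0.1, reject H0; the evidence is statistically significant.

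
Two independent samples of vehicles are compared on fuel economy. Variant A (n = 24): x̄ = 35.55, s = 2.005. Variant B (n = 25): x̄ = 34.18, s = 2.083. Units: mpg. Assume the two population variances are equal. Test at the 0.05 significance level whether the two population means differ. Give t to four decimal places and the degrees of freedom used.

Let group 1 = variant A, group 2 = variant B. H0: μ_1 = μ_2; H1: μ_1 ≠ μ_2 (two-sample pooled-variance t-test, two-sided).
s_p² = [(24−1)·2.005² + (25−1)·2.083²]/(24+25−2) = 4.18285
t = (35.55 − 34.18)/√[4.18285·(1/24 + 1/25)] = 2.3440
df = n₁ + n₂ − 2 = 47
Two-sided p-value ≈ 0.023
Since p ≈ 0.023 < α = 0.05, reject H0; the data support H1.

t = 2.3440, df = 47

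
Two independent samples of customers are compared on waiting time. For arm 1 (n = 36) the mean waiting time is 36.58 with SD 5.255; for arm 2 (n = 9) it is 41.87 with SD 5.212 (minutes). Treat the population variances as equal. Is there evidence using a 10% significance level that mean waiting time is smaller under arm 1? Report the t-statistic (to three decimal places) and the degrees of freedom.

Let group 1 = arm 1, group 2 = arm 2. H0: μ_1 = μ_2; H1: μ_1 < μ_2 (two-sample pooled-variance t-test, left-tailed).
s_p² = [(36−1)·5.255² + (9−1)·5.212²]/(36+9−2) = 27.5313
t = (36.58 − 41.87)/√[27.5313·(1/36 + 1/9)] = -2.705
df = n₁ + n₂ − 2 = 43
p-value = P(T ≤ -2.705) ≈ 0.0049
Since p ≈ 0.0049 < α = 0.1, reject H0; the evidence is statistically significant.

t = -2.705, df = 43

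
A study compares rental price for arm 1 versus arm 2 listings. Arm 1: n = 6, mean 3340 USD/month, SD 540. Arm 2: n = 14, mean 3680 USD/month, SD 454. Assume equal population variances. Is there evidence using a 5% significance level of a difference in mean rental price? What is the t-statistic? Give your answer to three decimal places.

-1.453

Let group 1 = arm 1, group 2 = arm 2. H0: μ_1 = μ_2; H1: μ_1 ≠ μ_2 (two-sample pooled-variance t-test, two-sided).
s_p² = [(6−1)·540² + (14−1)·454²]/(6+14−2) = 229862
t = (3340 − 3680)/√[229862·(1/6 + 1/14)] = -1.453
df = n₁ + n₂ − 2 = 18
Two-sided p-value ≈ 0.163
Since p ≈ 0.163 > α = 0.05, fail to reject H0; the evidence is not statistically significant.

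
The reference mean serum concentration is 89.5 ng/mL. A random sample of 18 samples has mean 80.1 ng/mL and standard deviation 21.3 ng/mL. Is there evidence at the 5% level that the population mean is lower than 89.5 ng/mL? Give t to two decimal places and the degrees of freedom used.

H0: μ = 89.5; H1: μ < 89.5 (one-sample t-test, left-tailed).
t = (x̄ − μ₀)/(s/√n) = (80.1 − 89.5)/(21.3/√18) = -1.87
df = n − 1 = 17
p-value = P(T ≤ -1.87) ≈ 0.039
Since p ≈ 0.039 < α = 0.05, reject H0; the evidence is statistically significant.

t = -1.87, df = 17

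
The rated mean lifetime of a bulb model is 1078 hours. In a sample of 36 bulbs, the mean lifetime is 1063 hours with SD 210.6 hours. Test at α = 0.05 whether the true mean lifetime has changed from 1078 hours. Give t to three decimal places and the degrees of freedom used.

H0: μ = 1078; H1: μ ≠ 1078 (one-sample t-test, two-sided).
t = (x̄ − μ₀)/(s/√n) = (1063 − 1078)/(210.6/√36) = -0.427
df = n − 1 = 35
Two-sided p-value ≈ 0.672
Since p ≈ 0.672 > α = 0.05, fail to reject H0; the data do not provide sufficient evidence against H0.

t = -0.427, df = 35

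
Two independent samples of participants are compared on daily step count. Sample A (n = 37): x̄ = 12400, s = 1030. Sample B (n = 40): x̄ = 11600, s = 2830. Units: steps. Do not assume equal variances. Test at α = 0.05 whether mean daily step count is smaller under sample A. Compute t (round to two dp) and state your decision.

t = 1.67; fail to reject H0

Let group 1 = sample A, group 2 = sample B. H0: μ_1 = μ_2; H1: μ_1 < μ_2 (Welch's two-sample t-test, left-tailed).
t = (x̄_1 − x̄_2)/√(s_1²/n_1 + s_2²/n_2) = (12400 − 11600)/√(1030²/37 + 2830²/40) = 1.67
Welch–Satterthwaite df ≈ 49.86
p-value = P(T ≤ 1.67) ≈ 0.950
Since p ≈ 0.950 > α = 0.05, fail to reject H0; the data do not provide sufficient evidence against H0.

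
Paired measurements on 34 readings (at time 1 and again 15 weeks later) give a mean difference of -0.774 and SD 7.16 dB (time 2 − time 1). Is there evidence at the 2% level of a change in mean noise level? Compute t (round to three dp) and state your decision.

H0: μ_d = 0; H1: μ_d ≠ 0 (paired t-test on the differences, two-sided).
t = d̄/(s_d/√n) = -0.774/(7.16/√34) = -0.630
df = n − 1 = 33
Two-sided p-value ≈ 0.533
Since p ≈ 0.533 > α = 0.02, fail to reject H0; the evidence is not statistically significant.

t = -0.630; fail to reject H0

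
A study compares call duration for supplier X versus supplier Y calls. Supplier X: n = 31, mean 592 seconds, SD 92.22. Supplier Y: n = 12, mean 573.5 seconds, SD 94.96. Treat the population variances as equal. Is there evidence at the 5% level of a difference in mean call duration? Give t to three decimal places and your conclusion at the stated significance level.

Let group 1 = supplier X, group 2 = supplier Y. H0: μ_1 = μ_2; H1: μ_1 ≠ μ_2 (two-sample pooled-variance t-test, two-sided).
s_p² = [(31−1)·92.22² + (12−1)·94.96²]/(31+12−2) = 8642.13
t = (592 − 573.5)/√[8642.13·(1/31 + 1/12)] = 0.585
df = n₁ + n₂ − 2 = 41
Two-sided p-value ≈ 0.5615
Since p ≈ 0.5615 > α = 0.05, fail to reject H0; the evidence is not statistically significant.

t = 0.585; fail to reject H0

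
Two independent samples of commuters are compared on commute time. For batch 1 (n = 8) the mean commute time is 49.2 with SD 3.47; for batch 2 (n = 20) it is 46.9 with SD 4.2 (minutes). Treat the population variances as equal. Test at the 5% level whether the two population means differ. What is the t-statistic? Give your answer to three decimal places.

Let group 1 = batch 1, group 2 = batch 2. H0: μ_1 = μ_2; H1: μ_1 ≠ μ_2 (two-sample pooled-variance t-test, two-sided).
s_p² = [(8−1)·3.47² + (20−1)·4.2²]/(8+20−2) = 16.1326
t = (49.2 − 46.9)/√[16.1326·(1/8 + 1/20)] = 1.369
df = n₁ + n₂ − 2 = 26
Two-sided p-value ≈ 0.183
Since p ≈ 0.183 > α = 0.05, fail to reject H0; the data do not provide sufficient evidence against H0.

1.369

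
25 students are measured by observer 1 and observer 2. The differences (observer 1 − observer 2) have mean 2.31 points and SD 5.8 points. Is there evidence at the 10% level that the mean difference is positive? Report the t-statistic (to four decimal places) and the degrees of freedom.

H0: μ_d = 0; H1: μ_d > 0 (paired t-test on the differences, right-tailed).
t = d̄/(s_d/√n) = 2.31/(5.8/√25) = 1.9914
df = n − 1 = 24
p-value = P(T ≥ 1.9914) ≈ 0.029
Since p ≈ 0.029 < α = 0.1, reject H0; the evidence is statistically significant.

t = 1.9914, df = 24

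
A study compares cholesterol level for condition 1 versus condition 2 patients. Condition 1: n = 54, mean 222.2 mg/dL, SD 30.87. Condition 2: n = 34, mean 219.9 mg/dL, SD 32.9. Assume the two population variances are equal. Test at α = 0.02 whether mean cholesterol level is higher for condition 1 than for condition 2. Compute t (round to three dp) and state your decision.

Let group 1 = condition 1, group 2 = condition 2. H0: μ_1 = μ_2; H1: μ_1 > μ_2 (two-sample pooled-variance t-test, right-tailed).
s_p² = [(54−1)·30.87² + (34−1)·32.9²]/(54+34−2) = 1002.63
t = (222.2 − 219.9)/√[1002.63·(1/54 + 1/34)] = 0.332
df = n₁ + n₂ − 2 = 86
p-value = P(T ≥ 0.332) ≈ 0.370
Since p ≈ 0.370 > α = 0.02, fail to reject H0; the evidence is not statistically significant.

t = 0.332; fail to reject H0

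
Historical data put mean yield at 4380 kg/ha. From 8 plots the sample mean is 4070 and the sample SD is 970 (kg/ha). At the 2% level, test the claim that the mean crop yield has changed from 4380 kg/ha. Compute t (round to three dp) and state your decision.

H0: μ = 4380; H1: μ ≠ 4380 (one-sample t-test, two-sided).
t = (x̄ − μ₀)/(s/√n) = (4070 − 4380)/(970/√8) = -0.904
df = n − 1 = 7
Two-sided p-value ≈ 0.3961
Since p ≈ 0.3961 > α = 0.02, fail to reject H0; the evidence is not statistically significant.

t = -0.904; fail to reject H0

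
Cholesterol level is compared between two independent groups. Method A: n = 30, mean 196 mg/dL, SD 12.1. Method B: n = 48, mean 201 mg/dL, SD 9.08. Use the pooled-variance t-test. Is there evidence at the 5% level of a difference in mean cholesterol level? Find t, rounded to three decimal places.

Let group 1 = method A, group 2 = method B. H0: μ_1 = μ_2; H1: μ_1 ≠ μ_2 (two-sample pooled-variance t-test, two-sided).
s_p² = [(30−1)·12.1² + (48−1)·9.08²]/(30+48−2) = 106.854
t = (196 − 201)/√[106.854·(1/30 + 1/48)] = -2.078
df = n₁ + n₂ − 2 = 76
Two-sided p-value ≈ 0.0411
Since p ≈ 0.0411 < α = 0.05, reject H0; the data support H1.

-2.078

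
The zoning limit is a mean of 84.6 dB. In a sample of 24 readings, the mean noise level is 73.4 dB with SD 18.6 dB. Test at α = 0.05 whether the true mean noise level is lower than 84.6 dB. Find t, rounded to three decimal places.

H0: μ = 84.6; H1: μ < 84.6 (one-sample t-test, left-tailed).
t = (x̄ − μ₀)/(s/√n) = (73.4 − 84.6)/(18.6/√24) = -2.950
df = n − 1 = 23
p-value = P(T ≤ -2.950) ≈ 0.004
Since p ≈ 0.004 < α = 0.05, reject H0; the evidence is statistically significant.

-2.950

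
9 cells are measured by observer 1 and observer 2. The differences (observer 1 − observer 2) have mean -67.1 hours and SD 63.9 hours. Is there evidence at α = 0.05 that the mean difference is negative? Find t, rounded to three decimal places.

H0: μ_d = 0; H1: μ_d < 0 (paired t-test on the differences, left-tailed).
t = d̄/(s_d/√n) = -67.1/(63.9/√9) = -3.150
df = n − 1 = 8
p-value = P(T ≤ -3.150) ≈ 0.007
Since p ≈ 0.007 < α = 0.05, reject H0; the data support H1.

-3.150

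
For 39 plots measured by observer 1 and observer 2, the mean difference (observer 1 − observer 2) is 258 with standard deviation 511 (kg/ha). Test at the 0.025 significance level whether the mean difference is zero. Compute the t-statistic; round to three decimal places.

H0: μ_d = 0; H1: μ_d ≠ 0 (paired t-test on the differences, two-sided).
t = d̄/(s_d/√n) = 258/(511/√39) = 3.153
df = n − 1 = 38
Two-sided p-value ≈ 0.0032
Since p ≈ 0.0032 < α = 0.025, reject H0; the data support H1.

3.153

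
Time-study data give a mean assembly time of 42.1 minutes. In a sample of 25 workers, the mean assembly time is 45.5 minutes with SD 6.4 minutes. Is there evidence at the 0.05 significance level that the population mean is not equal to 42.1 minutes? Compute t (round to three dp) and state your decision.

H0: μ = 42.1; H1: μ ≠ 42.1 (one-sample t-test, two-sided).
t = (x̄ − μ₀)/(s/√n) = (45.5 − 42.1)/(6.4/√25) = 2.656
df = n − 1 = 24
Two-sided p-value ≈ 0.0138
Since p ≈ 0.0138 < α = 0.05, reject H0; the evidence is statistically significant.

t = 2.656; reject H0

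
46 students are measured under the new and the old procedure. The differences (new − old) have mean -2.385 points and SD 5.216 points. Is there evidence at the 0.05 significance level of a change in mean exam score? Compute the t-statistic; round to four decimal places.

-3.1012

H0: μ_d = 0; H1: μ_d ≠ 0 (paired t-test on the differences, two-sided).
t = d̄/(s_d/√n) = -2.385/(5.216/√46) = -3.1012
df = n − 1 = 45
Two-sided p-value ≈ 0.003
Since p ≈ 0.003 < α = 0.05, reject H0; the data support H1.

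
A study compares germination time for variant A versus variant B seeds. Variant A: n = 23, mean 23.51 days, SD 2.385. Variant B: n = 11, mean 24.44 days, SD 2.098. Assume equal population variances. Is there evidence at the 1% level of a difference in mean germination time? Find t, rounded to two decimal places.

-1.10

Let group 1 = variant A, group 2 = variant B. H0: μ_1 = μ_2; H1: μ_1 ≠ μ_2 (two-sample pooled-variance t-test, two-sided).
s_p² = [(23−1)·2.385² + (11−1)·2.098²]/(23+11−2) = 5.28616
t = (23.51 − 24.44)/√[5.28616·(1/23 + 1/11)] = -1.10
df = n₁ + n₂ − 2 = 32
Two-sided p-value ≈ 0.278
Since p ≈ 0.278 > α = 0.01, fail to reject H0; the evidence is not statistically significant.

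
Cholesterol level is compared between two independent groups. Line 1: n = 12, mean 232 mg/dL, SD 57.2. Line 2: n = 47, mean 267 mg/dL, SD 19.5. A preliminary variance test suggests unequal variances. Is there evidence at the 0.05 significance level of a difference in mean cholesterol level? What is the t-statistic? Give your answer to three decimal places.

-2.089

Let group 1 = line 1, group 2 = line 2. H0: μ_1 = μ_2; H1: μ_1 ≠ μ_2 (Welch's two-sample t-test, two-sided).
t = (x̄_1 − x̄_2)/√(s_1²/n_1 + s_2²/n_2) = (232 − 267)/√(57.2²/12 + 19.5²/47) = -2.089
Welch–Satterthwaite df ≈ 11.66
Two-sided p-value ≈ 0.0594
Since p ≈ 0.0594 > α = 0.05, fail to reject H0; the data do not provide sufficient evidence against H0.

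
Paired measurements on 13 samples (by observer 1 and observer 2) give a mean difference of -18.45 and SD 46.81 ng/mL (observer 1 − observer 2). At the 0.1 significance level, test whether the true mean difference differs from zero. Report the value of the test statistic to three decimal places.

H0: μ_d = 0; H1: μ_d ≠ 0 (paired t-test on the differences, two-sided).
t = d̄/(s_d/√n) = -18.45/(46.81/√13) = -1.421
df = n − 1 = 12
Two-sided p-value ≈ 0.181
Since p ≈ 0.181 > α = 0.1, fail to reject H0; the data do not provide sufficient evidence against H0.

-1.421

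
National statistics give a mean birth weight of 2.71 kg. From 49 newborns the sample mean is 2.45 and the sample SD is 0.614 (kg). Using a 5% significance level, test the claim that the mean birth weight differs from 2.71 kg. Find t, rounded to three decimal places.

H0: μ = 2.71; H1: μ ≠ 2.71 (one-sample t-test, two-sided).
t = (x̄ − μ₀)/(s/√n) = (2.45 − 2.71)/(0.614/√49) = -2.964
df = n − 1 = 48
Two-sided p-value ≈ 0.0047
Since p ≈ 0.0047 < α = 0.05, reject H0; the evidence is statistically significant.

-2.964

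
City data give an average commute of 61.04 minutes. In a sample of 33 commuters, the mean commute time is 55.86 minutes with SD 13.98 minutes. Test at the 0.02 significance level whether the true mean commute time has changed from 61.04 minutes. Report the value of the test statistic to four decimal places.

H0: μ = 61.04; H1: μ ≠ 61.04 (one-sample t-test, two-sided).
t = (x̄ − μ₀)/(s/√n) = (55.86 − 61.04)/(13.98/√33) = -2.1285
df = n − 1 = 32
Two-sided p-value ≈ 0.041
Since p ≈ 0.041 > α = 0.02, fail to reject H0; the data do not provide sufficient evidence against H0.

-2.1285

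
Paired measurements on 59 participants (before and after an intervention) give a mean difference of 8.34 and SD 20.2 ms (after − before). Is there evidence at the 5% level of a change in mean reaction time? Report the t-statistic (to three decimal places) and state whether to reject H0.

H0: μ_d = 0; H1: μ_d ≠ 0 (paired t-test on the differences, two-sided).
t = d̄/(s_d/√n) = 8.34/(20.2/√59) = 3.171
df = n − 1 = 58
Two-sided p-value ≈ 0.0024
Since p ≈ 0.0024 < α = 0.05, reject H0; the evidence is statistically significant.

t = 3.171; reject H0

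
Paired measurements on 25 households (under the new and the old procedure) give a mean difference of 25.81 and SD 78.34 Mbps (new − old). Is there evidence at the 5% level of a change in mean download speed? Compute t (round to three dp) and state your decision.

t = 1.647; fail to reject H0

H0: μ_d = 0; H1: μ_d ≠ 0 (paired t-test on the differences, two-sided).
t = d̄/(s_d/√n) = 25.81/(78.34/√25) = 1.647
df = n − 1 = 24
Two-sided p-value ≈ 0.1125
Since p ≈ 0.1125 > α = 0.05, fail to reject H0; the evidence is not statistically significant.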